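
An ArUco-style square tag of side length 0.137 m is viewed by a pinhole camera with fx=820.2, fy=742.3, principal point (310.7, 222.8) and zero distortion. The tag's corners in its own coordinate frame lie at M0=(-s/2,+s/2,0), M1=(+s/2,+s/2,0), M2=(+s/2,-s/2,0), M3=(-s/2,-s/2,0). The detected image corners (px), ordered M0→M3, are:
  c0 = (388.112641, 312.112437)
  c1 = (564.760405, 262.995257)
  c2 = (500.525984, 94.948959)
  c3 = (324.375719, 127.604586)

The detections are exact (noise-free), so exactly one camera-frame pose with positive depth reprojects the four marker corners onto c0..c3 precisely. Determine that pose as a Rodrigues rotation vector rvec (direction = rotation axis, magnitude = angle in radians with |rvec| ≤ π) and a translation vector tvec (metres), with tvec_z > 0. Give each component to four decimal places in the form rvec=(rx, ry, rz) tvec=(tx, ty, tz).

rvec=(-0.1845, -0.3278, -0.2684) tvec=(0.0911, -0.0189, 0.5455)

Intrinsics K: fx=820.2, fy=742.3, cx=310.7, cy=222.8
Marker side s = 0.137 m; corners in marker frame (Z=0):
  M0 = (-0.0685, +0.0685, 0)
  M1 = (+0.0685, +0.0685, 0)
  M2 = (+0.0685, -0.0685, 0)
  M3 = (-0.0685, -0.0685, 0)
Detected image corners:
  c0 = (388.112641, 312.112437) px
  c1 = (564.760405, 262.995257) px
  c2 = (500.525984, 94.948959) px
  c3 = (324.375719, 127.604586) px
Planar DLT: solve 8×8 A·h = b for H (H[2,2]=1):
  H  [+1565.03570 +357.32505 +447.67430]
  H  [-172.92194 +1234.85837 +197.04943]
  H  [+0.62434 -0.24705 +1.00000]
B = K⁻¹H; ‖b₁‖=1.833240, ‖b₂‖=1.833240; λ = 2/(‖b₁‖+‖b₂‖) = 0.545482, sign → tz>0 ⇒ λ=+0.545482
r₁ = λ·B[:,0] = (+0.91183,-0.22929,+0.34056); r₂ = λ·B[:,1] = (+0.28869,+0.94789,-0.13476)
r₃ = r₁×r₂ = (-0.29192,+0.22120,+0.93051); SVD([r₁ r₂ r₃]) → R = UVᵀ:
  R  [+0.91183 +0.28869 -0.29192]
  R  [-0.22929 +0.94789 +0.22120]
  R  [+0.34056 -0.13476 +0.93051]
t = (+0.09110, -0.01892, +0.54548) m
tr R = 2.790237; θ = arccos((tr R − 1)/2) = 0.462099 rad = 26.476°
axis k = ((R−Rᵀ)₃₂, (R−Rᵀ)₁₃, (R−Rᵀ)₂₁) / (2 sinθ) = (-0.399216, -0.709334, -0.580924)
rvec = θ·k = (-0.184477, -0.327783, -0.268445)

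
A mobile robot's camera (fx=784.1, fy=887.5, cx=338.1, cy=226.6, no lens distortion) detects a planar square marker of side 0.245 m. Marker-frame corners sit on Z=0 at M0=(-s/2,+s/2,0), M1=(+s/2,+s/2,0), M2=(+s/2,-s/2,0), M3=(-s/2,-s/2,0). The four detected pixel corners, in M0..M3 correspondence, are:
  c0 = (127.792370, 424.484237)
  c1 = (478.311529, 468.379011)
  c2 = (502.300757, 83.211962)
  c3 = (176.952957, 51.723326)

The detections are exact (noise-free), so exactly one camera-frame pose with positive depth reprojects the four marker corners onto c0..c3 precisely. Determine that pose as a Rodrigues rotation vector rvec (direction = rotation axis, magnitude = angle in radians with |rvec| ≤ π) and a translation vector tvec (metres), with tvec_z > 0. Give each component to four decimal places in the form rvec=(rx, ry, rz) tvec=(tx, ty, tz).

Intrinsics K: fx=784.1, fy=887.5, cx=338.1, cy=226.6
Marker side s = 0.245 m; corners in marker frame (Z=0):
  M0 = (-0.1225, +0.1225, 0)
  M1 = (+0.1225, +0.1225, 0)
  M2 = (+0.1225, -0.1225, 0)
  M3 = (-0.1225, -0.1225, 0)
Detected image corners:
  c0 = (127.792370, 424.484237) px
  c1 = (478.311529, 468.379011) px
  c2 = (502.300757, 83.211962) px
  c3 = (176.952957, 51.723326) px
Planar DLT: solve 8×8 A·h = b for H (H[2,2]=1):
  H  [+1344.47055 -251.18142 +319.92823]
  H  [+126.58534 +1465.51097 +249.39966]
  H  [-0.10228 -0.31510 +1.00000]
B = K⁻¹H; ‖b₁‖=1.769805, ‖b₂‖=1.769805; λ = 2/(‖b₁‖+‖b₂‖) = 0.565034, sign → tz>0 ⇒ λ=+0.565034
r₁ = λ·B[:,0] = (+0.99377,+0.09535,-0.05779); r₂ = λ·B[:,1] = (-0.10424,+0.97849,-0.17804)
r₃ = r₁×r₂ = (+0.03957,+0.18295,+0.98232); SVD([r₁ r₂ r₃]) → R = UVᵀ:
  R  [+0.99377 -0.10424 +0.03957]
  R  [+0.09535 +0.97849 +0.18295]
  R  [-0.05779 -0.17804 +0.98232]
t = (-0.01309, +0.01452, +0.56503) m
tr R = 2.954577; θ = arccos((tr R − 1)/2) = 0.213532 rad = 12.235°
axis k = ((R−Rᵀ)₃₂, (R−Rᵀ)₁₃, (R−Rᵀ)₂₁) / (2 sinθ) = (-0.851746, +0.229730, +0.470906)
rvec = θ·k = (-0.181875, +0.049055, +0.100554)

rvec=(-0.1819, 0.0491, 0.1006) tvec=(-0.0131, 0.0145, 0.5650)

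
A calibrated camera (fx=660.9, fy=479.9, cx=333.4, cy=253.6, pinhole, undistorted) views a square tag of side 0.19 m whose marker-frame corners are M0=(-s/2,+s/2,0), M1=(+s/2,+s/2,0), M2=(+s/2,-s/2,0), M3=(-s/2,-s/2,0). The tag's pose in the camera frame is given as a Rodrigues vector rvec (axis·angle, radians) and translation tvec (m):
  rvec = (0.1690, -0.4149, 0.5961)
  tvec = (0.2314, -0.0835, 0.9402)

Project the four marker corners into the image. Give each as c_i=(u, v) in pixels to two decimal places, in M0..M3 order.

c0=(410.68, 224.77) c1=(499.82, 274.30) c2=(574.97, 198.23) c3=(491.93, 141.47)

Intrinsics K: fx=660.9, fy=479.9, cx=333.4, cy=253.6
Marker side s = 0.19 m; corners in marker frame (Z=0):
  M0 = (-0.0950, +0.0950, 0)
  M1 = (+0.0950, +0.0950, 0)
  M2 = (+0.0950, -0.0950, 0)
  M3 = (-0.0950, -0.0950, 0)
rvec = (0.1690, -0.4149, 0.5961), |rvec| = θ = 0.74568 rad = 42.724°
Rodrigues: sinθ=0.67847, 1−cosθ=0.26537; R = I + sinθ·[k]× + (1−cosθ)·[k]×²:
    [+0.74826 -0.57584 -0.32943]
    [+0.50891 +0.81678 -0.27180]
    [+0.42558 +0.03573 +0.90421]
t = (0.2314, -0.0835, 0.9402) m
M0: Pc = R·M0+t = (+0.10561, -0.05425, +0.90316); u = 660.9·(+0.10561)/0.90316 + 333.4 = 410.6819, v = 479.9·(-0.05425)/0.90316 + 253.6 = 224.7730
M1: Pc = R·M1+t = (+0.24778, +0.04244, +0.98403); u = 660.9·(+0.24778)/0.98403 + 333.4 = 499.8162, v = 479.9·(+0.04244)/0.98403 + 253.6 = 274.2980
M2: Pc = R·M2+t = (+0.35719, -0.11275, +0.97724); u = 660.9·(+0.35719)/0.97724 + 333.4 = 574.9653, v = 479.9·(-0.11275)/0.97724 + 253.6 = 198.2318
M3: Pc = R·M3+t = (+0.21502, -0.20944, +0.89637); u = 660.9·(+0.21502)/0.89637 + 333.4 = 491.9350, v = 479.9·(-0.20944)/0.89637 + 253.6 = 141.4699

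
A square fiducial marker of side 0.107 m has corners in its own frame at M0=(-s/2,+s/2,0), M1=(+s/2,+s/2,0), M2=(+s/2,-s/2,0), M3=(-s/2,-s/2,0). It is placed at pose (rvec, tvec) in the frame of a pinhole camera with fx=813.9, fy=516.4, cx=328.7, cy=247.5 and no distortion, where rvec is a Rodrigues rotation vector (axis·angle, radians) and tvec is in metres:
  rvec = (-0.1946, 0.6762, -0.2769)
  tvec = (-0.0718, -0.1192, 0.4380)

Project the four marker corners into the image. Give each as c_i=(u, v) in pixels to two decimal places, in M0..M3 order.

Intrinsics K: fx=813.9, fy=516.4, cx=328.7, cy=247.5
Marker side s = 0.107 m; corners in marker frame (Z=0):
  M0 = (-0.0535, +0.0535, 0)
  M1 = (+0.0535, +0.0535, 0)
  M2 = (+0.0535, -0.0535, 0)
  M3 = (-0.0535, -0.0535, 0)
rvec = (-0.1946, 0.6762, -0.2769), |rvec| = θ = 0.75617 rad = 43.325°
Rodrigues: sinθ=0.68614, 1−cosθ=0.27253; R = I + sinθ·[k]× + (1−cosθ)·[k]×²:
    [+0.74552 +0.18854 +0.63926]
    [-0.31397 +0.94541 +0.08733]
    [-0.58789 -0.26582 +0.76402]
t = (-0.0718, -0.1192, 0.4380) m
M0: Pc = R·M0+t = (-0.10160, -0.05182, +0.45523); u = 813.9·(-0.10160)/0.45523 + 328.7 = 147.0536, v = 516.4·(-0.05182)/0.45523 + 247.5 = 188.7134
M1: Pc = R·M1+t = (-0.02183, -0.08542, +0.39233); u = 813.9·(-0.02183)/0.39233 + 328.7 = 283.4170, v = 516.4·(-0.08542)/0.39233 + 247.5 = 135.0679
M2: Pc = R·M2+t = (-0.04200, -0.18658, +0.42077); u = 813.9·(-0.04200)/0.42077 + 328.7 = 247.4560, v = 516.4·(-0.18658)/0.42077 + 247.5 = 18.5186
M3: Pc = R·M3+t = (-0.12177, -0.15298, +0.48367); u = 813.9·(-0.12177)/0.48367 + 328.7 = 123.7885, v = 516.4·(-0.15298)/0.48367 + 247.5 = 84.1674

c0=(147.05, 188.71) c1=(283.42, 135.07) c2=(247.46, 18.52) c3=(123.79, 84.17)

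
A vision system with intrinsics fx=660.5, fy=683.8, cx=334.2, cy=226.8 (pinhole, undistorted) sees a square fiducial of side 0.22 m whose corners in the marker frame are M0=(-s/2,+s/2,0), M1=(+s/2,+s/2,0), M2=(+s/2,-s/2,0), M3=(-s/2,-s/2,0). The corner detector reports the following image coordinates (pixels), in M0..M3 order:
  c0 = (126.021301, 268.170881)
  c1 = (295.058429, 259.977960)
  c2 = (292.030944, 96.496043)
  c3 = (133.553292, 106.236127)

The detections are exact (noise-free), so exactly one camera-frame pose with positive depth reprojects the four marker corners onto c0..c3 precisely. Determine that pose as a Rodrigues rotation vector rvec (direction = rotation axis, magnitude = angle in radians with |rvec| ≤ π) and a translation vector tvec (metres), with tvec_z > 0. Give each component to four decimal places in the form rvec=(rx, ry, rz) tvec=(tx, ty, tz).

rvec=(-0.2598, 0.0583, -0.0421) tvec=(-0.1634, -0.0599, 0.8774)

Intrinsics K: fx=660.5, fy=683.8, cx=334.2, cy=226.8
Marker side s = 0.22 m; corners in marker frame (Z=0):
  M0 = (-0.1100, +0.1100, 0)
  M1 = (+0.1100, +0.1100, 0)
  M2 = (+0.1100, -0.1100, 0)
  M3 = (-0.1100, -0.1100, 0)
Detected image corners:
  c0 = (126.021301, 268.170881) px
  c1 = (295.058429, 259.977960) px
  c2 = (292.030944, 96.496043) px
  c3 = (133.553292, 106.236127) px
Planar DLT: solve 8×8 A·h = b for H (H[2,2]=1):
  H  [+730.99886 -72.60708 +211.16723]
  H  [-51.72759 +685.85537 +180.11928]
  H  [-0.05942 -0.29392 +1.00000]
B = K⁻¹H; ‖b₁‖=1.139726, ‖b₂‖=1.139726; λ = 2/(‖b₁‖+‖b₂‖) = 0.877404, sign → tz>0 ⇒ λ=+0.877404
r₁ = λ·B[:,0] = (+0.99743,-0.04908,-0.05213); r₂ = λ·B[:,1] = (+0.03403,+0.96558,-0.25789)
r₃ = r₁×r₂ = (+0.06300,+0.25545,+0.96477); SVD([r₁ r₂ r₃]) → R = UVᵀ:
  R  [+0.99743 +0.03403 +0.06300]
  R  [-0.04908 +0.96558 +0.25545]
  R  [-0.05213 -0.25789 +0.96477]
t = (-0.16344, -0.05990, +0.87740) m
tr R = 2.927777; θ = arccos((tr R − 1)/2) = 0.269559 rad = 15.445°
axis k = ((R−Rᵀ)₃₂, (R−Rᵀ)₁₃, (R−Rᵀ)₂₁) / (2 sinθ) = (-0.963805, +0.216164, -0.156053)
rvec = θ·k = (-0.259803, +0.058269, -0.042065)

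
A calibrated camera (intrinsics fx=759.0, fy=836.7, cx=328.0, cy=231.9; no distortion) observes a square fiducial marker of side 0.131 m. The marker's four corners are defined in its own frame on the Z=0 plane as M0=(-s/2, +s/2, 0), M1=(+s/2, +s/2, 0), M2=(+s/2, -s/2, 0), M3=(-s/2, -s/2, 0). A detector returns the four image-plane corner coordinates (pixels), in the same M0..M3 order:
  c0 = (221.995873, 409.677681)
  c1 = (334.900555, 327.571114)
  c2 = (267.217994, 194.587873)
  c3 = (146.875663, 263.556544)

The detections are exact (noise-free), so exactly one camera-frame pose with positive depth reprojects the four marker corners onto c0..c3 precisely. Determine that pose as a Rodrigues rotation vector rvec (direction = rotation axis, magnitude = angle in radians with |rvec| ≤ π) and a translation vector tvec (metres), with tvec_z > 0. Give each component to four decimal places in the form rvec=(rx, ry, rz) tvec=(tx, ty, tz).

rvec=(-0.1122, -0.5246, -0.5044) tvec=(-0.0744, 0.0535, 0.6853)

Intrinsics K: fx=759.0, fy=836.7, cx=328.0, cy=231.9
Marker side s = 0.131 m; corners in marker frame (Z=0):
  M0 = (-0.0655, +0.0655, 0)
  M1 = (+0.0655, +0.0655, 0)
  M2 = (+0.0655, -0.0655, 0)
  M3 = (-0.0655, -0.0655, 0)
Detected image corners:
  c0 = (221.995873, 409.677681) px
  c1 = (334.900555, 327.571114) px
  c2 = (267.217994, 194.587873) px
  c3 = (146.875663, 263.556544) px
Planar DLT: solve 8×8 A·h = b for H (H[2,2]=1):
  H  [+1069.26423 +552.21820 +245.64737]
  H  [-356.27941 +1073.37600 +297.18416]
  H  [+0.73770 +0.03519 +1.00000]
B = K⁻¹H; ‖b₁‖=1.459285, ‖b₂‖=1.459285; λ = 2/(‖b₁‖+‖b₂‖) = 0.685267, sign → tz>0 ⇒ λ=+0.685267
r₁ = λ·B[:,0] = (+0.74693,-0.43191,+0.50552); r₂ = λ·B[:,1] = (+0.48815,+0.87242,+0.02411)
r₃ = r₁×r₂ = (-0.45144,+0.22876,+0.86248); SVD([r₁ r₂ r₃]) → R = UVᵀ:
  R  [+0.74693 +0.48815 -0.45144]
  R  [-0.43191 +0.87242 +0.22876]
  R  [+0.50552 +0.02411 +0.86248]
t = (-0.07435, +0.05347, +0.68527) m
tr R = 2.481835; θ = arccos((tr R − 1)/2) = 0.736361 rad = 42.190°
axis k = ((R−Rᵀ)₃₂, (R−Rᵀ)₁₃, (R−Rᵀ)₂₁) / (2 sinθ) = (-0.152361, -0.712452, -0.684980)
rvec = θ·k = (-0.112193, -0.524622, -0.504393)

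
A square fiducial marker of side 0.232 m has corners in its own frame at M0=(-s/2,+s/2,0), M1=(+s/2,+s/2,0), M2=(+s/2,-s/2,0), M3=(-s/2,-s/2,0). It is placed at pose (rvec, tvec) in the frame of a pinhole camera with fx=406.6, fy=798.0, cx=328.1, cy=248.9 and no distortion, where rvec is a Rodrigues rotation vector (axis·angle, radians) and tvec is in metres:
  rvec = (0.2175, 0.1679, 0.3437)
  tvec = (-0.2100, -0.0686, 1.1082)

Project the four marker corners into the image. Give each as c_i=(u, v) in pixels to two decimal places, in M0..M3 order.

c0=(202.94, 247.01) c1=(277.75, 304.86) c2=(302.98, 148.22) c3=(223.71, 91.61)

Intrinsics K: fx=406.6, fy=798.0, cx=328.1, cy=248.9
Marker side s = 0.232 m; corners in marker frame (Z=0):
  M0 = (-0.1160, +0.1160, 0)
  M1 = (+0.1160, +0.1160, 0)
  M2 = (+0.1160, -0.1160, 0)
  M3 = (-0.1160, -0.1160, 0)
rvec = (0.2175, 0.1679, 0.3437), |rvec| = θ = 0.44003 rad = 25.212°
Rodrigues: sinθ=0.42597, 1−cosθ=0.09526; R = I + sinθ·[k]× + (1−cosθ)·[k]×²:
    [+0.92801 -0.31475 +0.19931]
    [+0.35068 +0.91861 -0.18216]
    [-0.12576 +0.23894 +0.96286]
t = (-0.2100, -0.0686, 1.1082) m
M0: Pc = R·M0+t = (-0.35416, -0.00272, +1.15050); u = 406.6·(-0.35416)/1.15050 + 328.1 = 202.9361, v = 798.0·(-0.00272)/1.15050 + 248.9 = 247.0130
M1: Pc = R·M1+t = (-0.13886, +0.07864, +1.12133); u = 406.6·(-0.13886)/1.12133 + 328.1 = 277.7481, v = 798.0·(+0.07864)/1.12133 + 248.9 = 304.8629
M2: Pc = R·M2+t = (-0.06584, -0.13448, +1.06590); u = 406.6·(-0.06584)/1.06590 + 328.1 = 302.9846, v = 798.0·(-0.13448)/1.06590 + 248.9 = 148.2197
M3: Pc = R·M3+t = (-0.28114, -0.21584, +1.09507); u = 406.6·(-0.28114)/1.09507 + 328.1 = 223.7132, v = 798.0·(-0.21584)/1.09507 + 248.9 = 91.6148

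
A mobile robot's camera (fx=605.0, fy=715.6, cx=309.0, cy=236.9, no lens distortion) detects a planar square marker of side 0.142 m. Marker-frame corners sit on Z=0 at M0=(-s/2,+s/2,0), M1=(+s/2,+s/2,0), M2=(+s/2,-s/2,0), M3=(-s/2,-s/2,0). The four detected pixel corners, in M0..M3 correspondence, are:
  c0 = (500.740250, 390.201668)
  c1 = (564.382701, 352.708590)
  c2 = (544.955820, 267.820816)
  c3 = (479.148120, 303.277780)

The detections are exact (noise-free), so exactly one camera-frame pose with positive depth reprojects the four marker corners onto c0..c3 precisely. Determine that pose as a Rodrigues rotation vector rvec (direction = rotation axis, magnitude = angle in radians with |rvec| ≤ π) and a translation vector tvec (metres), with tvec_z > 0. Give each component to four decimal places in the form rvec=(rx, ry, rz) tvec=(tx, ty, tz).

Intrinsics K: fx=605.0, fy=715.6, cx=309.0, cy=236.9
Marker side s = 0.142 m; corners in marker frame (Z=0):
  M0 = (-0.0710, +0.0710, 0)
  M1 = (+0.0710, +0.0710, 0)
  M2 = (+0.0710, -0.0710, 0)
  M3 = (-0.0710, -0.0710, 0)
Detected image corners:
  c0 = (500.740250, 390.201668) px
  c1 = (564.382701, 352.708590) px
  c2 = (544.955820, 267.820816) px
  c3 = (479.148120, 303.277780) px
Planar DLT: solve 8×8 A·h = b for H (H[2,2]=1):
  H  [+578.61435 +228.41256 +522.96459]
  H  [-179.65655 +657.74942 +328.68864]
  H  [+0.23529 +0.16103 +1.00000]
B = K⁻¹H; ‖b₁‖=0.928884, ‖b₂‖=0.928884; λ = 2/(‖b₁‖+‖b₂‖) = 1.076561, sign → tz>0 ⇒ λ=+1.076561
r₁ = λ·B[:,0] = (+0.90024,-0.35413,+0.25330); r₂ = λ·B[:,1] = (+0.31790,+0.93214,+0.17336)
r₃ = r₁×r₂ = (-0.29750,-0.07554,+0.95173); SVD([r₁ r₂ r₃]) → R = UVᵀ:
  R  [+0.90024 +0.31790 -0.29750]
  R  [-0.35413 +0.93214 -0.07554]
  R  [+0.25330 +0.17336 +0.95173]
t = (+0.38074, +0.13809, +1.07656) m
tr R = 2.784106; θ = arccos((tr R − 1)/2) = 0.468929 rad = 26.868°
axis k = ((R−Rᵀ)₃₂, (R−Rᵀ)₁₃, (R−Rᵀ)₂₁) / (2 sinθ) = (+0.275370, -0.609386, -0.743519)
rvec = θ·k = (+0.129129, -0.285759, -0.348657)

rvec=(0.1291, -0.2858, -0.3487) tvec=(0.3807, 0.1381, 1.0766)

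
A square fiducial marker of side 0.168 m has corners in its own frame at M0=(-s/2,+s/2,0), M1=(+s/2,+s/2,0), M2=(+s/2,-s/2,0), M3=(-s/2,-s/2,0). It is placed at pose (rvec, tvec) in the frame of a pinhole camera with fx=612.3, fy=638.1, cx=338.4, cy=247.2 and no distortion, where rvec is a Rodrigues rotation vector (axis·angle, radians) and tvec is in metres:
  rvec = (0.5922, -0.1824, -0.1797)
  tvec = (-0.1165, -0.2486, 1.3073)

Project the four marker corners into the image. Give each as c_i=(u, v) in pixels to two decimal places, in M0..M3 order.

Intrinsics K: fx=612.3, fy=638.1, cx=338.4, cy=247.2
Marker side s = 0.168 m; corners in marker frame (Z=0):
  M0 = (-0.0840, +0.0840, 0)
  M1 = (+0.0840, +0.0840, 0)
  M2 = (+0.0840, -0.0840, 0)
  M3 = (-0.0840, -0.0840, 0)
rvec = (0.5922, -0.1824, -0.1797), |rvec| = θ = 0.64518 rad = 36.966°
Rodrigues: sinθ=0.60135, 1−cosθ=0.20101; R = I + sinθ·[k]× + (1−cosθ)·[k]×²:
    [+0.96834 +0.11533 -0.22140]
    [-0.21965 +0.81505 -0.53613]
    [+0.11862 +0.56779 +0.81458]
t = (-0.1165, -0.2486, 1.3073) m
M0: Pc = R·M0+t = (-0.18815, -0.16168, +1.34503); u = 612.3·(-0.18815)/1.34503 + 338.4 = 252.7469, v = 638.1·(-0.16168)/1.34503 + 247.2 = 170.4947
M1: Pc = R·M1+t = (-0.02547, -0.19859, +1.36496); u = 612.3·(-0.02547)/1.36496 + 338.4 = 326.9737, v = 638.1·(-0.19859)/1.36496 + 247.2 = 154.3636
M2: Pc = R·M2+t = (-0.04485, -0.33552, +1.26957); u = 612.3·(-0.04485)/1.26957 + 338.4 = 316.7708, v = 638.1·(-0.33552)/1.26957 + 247.2 = 78.5662
M3: Pc = R·M3+t = (-0.20753, -0.29861, +1.24964); u = 612.3·(-0.20753)/1.24964 + 338.4 = 236.7152, v = 638.1·(-0.29861)/1.24964 + 247.2 = 94.7199

c0=(252.75, 170.49) c1=(326.97, 154.36) c2=(316.77, 78.57) c3=(236.72, 94.72)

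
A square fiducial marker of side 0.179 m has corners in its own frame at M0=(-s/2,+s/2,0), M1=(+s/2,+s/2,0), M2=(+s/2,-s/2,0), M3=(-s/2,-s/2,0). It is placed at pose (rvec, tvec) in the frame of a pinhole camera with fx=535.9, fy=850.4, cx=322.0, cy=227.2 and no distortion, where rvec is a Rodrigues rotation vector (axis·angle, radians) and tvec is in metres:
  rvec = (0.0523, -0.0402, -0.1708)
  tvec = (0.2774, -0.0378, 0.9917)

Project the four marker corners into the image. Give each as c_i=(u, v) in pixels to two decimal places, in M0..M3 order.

c0=(432.25, 283.33) c1=(526.01, 256.95) c2=(511.70, 105.93) c3=(416.90, 131.59)

Intrinsics K: fx=535.9, fy=850.4, cx=322.0, cy=227.2
Marker side s = 0.179 m; corners in marker frame (Z=0):
  M0 = (-0.0895, +0.0895, 0)
  M1 = (+0.0895, +0.0895, 0)
  M2 = (+0.0895, -0.0895, 0)
  M3 = (-0.0895, -0.0895, 0)
rvec = (0.0523, -0.0402, -0.1708), |rvec| = θ = 0.18310 rad = 10.491°
Rodrigues: sinθ=0.18207, 1−cosθ=0.01672; R = I + sinθ·[k]× + (1−cosθ)·[k]×²:
    [+0.98465 +0.16880 -0.04443]
    [-0.17090 +0.98409 -0.04858]
    [+0.03552 +0.05543 +0.99783]
t = (0.2774, -0.0378, 0.9917) m
M0: Pc = R·M0+t = (+0.20438, +0.06557, +0.99348); u = 535.9·(+0.20438)/0.99348 + 322.0 = 432.2466, v = 850.4·(+0.06557)/0.99348 + 227.2 = 283.3276
M1: Pc = R·M1+t = (+0.38063, +0.03498, +0.99984); u = 535.9·(+0.38063)/0.99984 + 322.0 = 526.0141, v = 850.4·(+0.03498)/0.99984 + 227.2 = 256.9526
M2: Pc = R·M2+t = (+0.35042, -0.14117, +0.98992); u = 535.9·(+0.35042)/0.98992 + 322.0 = 511.7019, v = 850.4·(-0.14117)/0.98992 + 227.2 = 105.9253
M3: Pc = R·M3+t = (+0.17417, -0.11058, +0.98356); u = 535.9·(+0.17417)/0.98356 + 322.0 = 416.8959, v = 850.4·(-0.11058)/0.98356 + 227.2 = 131.5901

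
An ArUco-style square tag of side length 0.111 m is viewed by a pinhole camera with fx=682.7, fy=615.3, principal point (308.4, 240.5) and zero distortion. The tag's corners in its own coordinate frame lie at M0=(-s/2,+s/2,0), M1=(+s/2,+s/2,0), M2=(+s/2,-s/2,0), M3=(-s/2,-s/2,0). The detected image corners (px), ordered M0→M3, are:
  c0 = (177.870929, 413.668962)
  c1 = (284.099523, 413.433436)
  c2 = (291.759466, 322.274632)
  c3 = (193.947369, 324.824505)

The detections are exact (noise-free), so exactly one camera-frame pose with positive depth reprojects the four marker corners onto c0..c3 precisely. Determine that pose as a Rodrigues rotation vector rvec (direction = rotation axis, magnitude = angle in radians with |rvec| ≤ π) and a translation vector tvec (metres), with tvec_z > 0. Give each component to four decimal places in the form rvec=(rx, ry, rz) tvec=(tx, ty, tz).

Intrinsics K: fx=682.7, fy=615.3, cx=308.4, cy=240.5
Marker side s = 0.111 m; corners in marker frame (Z=0):
  M0 = (-0.0555, +0.0555, 0)
  M1 = (+0.0555, +0.0555, 0)
  M2 = (+0.0555, -0.0555, 0)
  M3 = (-0.0555, -0.0555, 0)
Detected image corners:
  c0 = (177.870929, 413.668962) px
  c1 = (284.099523, 413.433436) px
  c2 = (291.759466, 322.274632) px
  c3 = (193.947369, 324.824505) px
Planar DLT: solve 8×8 A·h = b for H (H[2,2]=1):
  H  [+859.76484 -290.23205 +236.48378]
  H  [-102.77269 +526.32369 +366.63278]
  H  [-0.24360 -0.77157 +1.00000]
B = K⁻¹H; ‖b₁‖=1.392754, ‖b₂‖=1.392754; λ = 2/(‖b₁‖+‖b₂‖) = 0.718002, sign → tz>0 ⇒ λ=+0.718002
r₁ = λ·B[:,0] = (+0.98323,-0.05156,-0.17491); r₂ = λ·B[:,1] = (-0.05498,+0.83071,-0.55399)
r₃ = r₁×r₂ = (+0.17386,+0.55431,+0.81395); SVD([r₁ r₂ r₃]) → R = UVᵀ:
  R  [+0.98323 -0.05498 +0.17386]
  R  [-0.05156 +0.83071 +0.55431]
  R  [-0.17491 -0.55399 +0.81395]
t = (-0.07563, +0.14719, +0.71800) m
tr R = 2.627888; θ = arccos((tr R − 1)/2) = 0.619887 rad = 35.517°
axis k = ((R−Rᵀ)₃₂, (R−Rᵀ)₁₃, (R−Rᵀ)₂₁) / (2 sinθ) = (-0.953880, +0.300173, +0.002946)
rvec = θ·k = (-0.591298, +0.186073, +0.001826)

rvec=(-0.5913, 0.1861, 0.0018) tvec=(-0.0756, 0.1472, 0.7180)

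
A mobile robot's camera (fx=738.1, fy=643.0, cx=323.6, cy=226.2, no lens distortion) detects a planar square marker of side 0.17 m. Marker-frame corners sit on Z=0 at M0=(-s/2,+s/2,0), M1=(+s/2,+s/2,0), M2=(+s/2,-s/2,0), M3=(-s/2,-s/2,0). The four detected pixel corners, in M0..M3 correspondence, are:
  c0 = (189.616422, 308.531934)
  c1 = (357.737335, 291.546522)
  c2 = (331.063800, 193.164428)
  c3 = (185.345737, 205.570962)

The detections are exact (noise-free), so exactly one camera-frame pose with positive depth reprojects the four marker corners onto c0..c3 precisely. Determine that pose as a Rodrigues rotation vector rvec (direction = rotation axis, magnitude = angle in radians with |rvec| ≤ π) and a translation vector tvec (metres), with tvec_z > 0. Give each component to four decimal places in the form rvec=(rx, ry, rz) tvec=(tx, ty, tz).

Intrinsics K: fx=738.1, fy=643.0, cx=323.6, cy=226.2
Marker side s = 0.17 m; corners in marker frame (Z=0):
  M0 = (-0.0850, +0.0850, 0)
  M1 = (+0.0850, +0.0850, 0)
  M2 = (+0.0850, -0.0850, 0)
  M3 = (-0.0850, -0.0850, 0)
Detected image corners:
  c0 = (189.616422, 308.531934) px
  c1 = (357.737335, 291.546522) px
  c2 = (331.063800, 193.164428) px
  c3 = (185.345737, 205.570962) px
Planar DLT: solve 8×8 A·h = b for H (H[2,2]=1):
  H  [+956.27590 -135.27219 +266.33233]
  H  [-49.78723 +378.80194 +245.96080]
  H  [+0.14290 -0.85389 +1.00000]
B = K⁻¹H; ‖b₁‖=1.247747, ‖b₂‖=1.247747; λ = 2/(‖b₁‖+‖b₂‖) = 0.801445, sign → tz>0 ⇒ λ=+0.801445
r₁ = λ·B[:,0] = (+0.98813,-0.10234,+0.11453); r₂ = λ·B[:,1] = (+0.15315,+0.71289,-0.68435)
r₃ = r₁×r₂ = (-0.01160,+0.69377,+0.72011); SVD([r₁ r₂ r₃]) → R = UVᵀ:
  R  [+0.98813 +0.15315 -0.01160]
  R  [-0.10234 +0.71289 +0.69377]
  R  [+0.11453 -0.68435 +0.72011]
t = (-0.06218, +0.02463, +0.80144) m
tr R = 2.421130; θ = arccos((tr R − 1)/2) = 0.780495 rad = 44.719°
axis k = ((R−Rᵀ)₃₂, (R−Rᵀ)₁₃, (R−Rᵀ)₂₁) / (2 sinθ) = (-0.979288, -0.089628, -0.181556)
rvec = θ·k = (-0.764330, -0.069954, -0.141703)

rvec=(-0.7643, -0.0700, -0.1417) tvec=(-0.0622, 0.0246, 0.8014)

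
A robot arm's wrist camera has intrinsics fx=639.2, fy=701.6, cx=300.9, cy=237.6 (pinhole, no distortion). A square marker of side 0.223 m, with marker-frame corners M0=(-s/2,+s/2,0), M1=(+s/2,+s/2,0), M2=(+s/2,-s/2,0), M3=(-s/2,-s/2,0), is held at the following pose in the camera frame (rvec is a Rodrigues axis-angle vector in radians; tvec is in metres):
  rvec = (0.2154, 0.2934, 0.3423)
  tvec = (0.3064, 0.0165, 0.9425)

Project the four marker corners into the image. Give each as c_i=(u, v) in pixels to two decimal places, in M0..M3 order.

Intrinsics K: fx=639.2, fy=701.6, cx=300.9, cy=237.6
Marker side s = 0.223 m; corners in marker frame (Z=0):
  M0 = (-0.1115, +0.1115, 0)
  M1 = (+0.1115, +0.1115, 0)
  M2 = (+0.1115, -0.1115, 0)
  M3 = (-0.1115, -0.1115, 0)
rvec = (0.2154, 0.2934, 0.3423), |rvec| = θ = 0.49965 rad = 28.628°
Rodrigues: sinθ=0.47912, 1−cosθ=0.12225; R = I + sinθ·[k]× + (1−cosθ)·[k]×²:
    [+0.90047 -0.29729 +0.31745]
    [+0.35918 +0.91990 -0.15737]
    [-0.24524 +0.25573 +0.93513]
t = (0.3064, 0.0165, 0.9425) m
M0: Pc = R·M0+t = (+0.17285, +0.07902, +0.99836); u = 639.2·(+0.17285)/0.99836 + 300.9 = 411.5675, v = 701.6·(+0.07902)/0.99836 + 237.6 = 293.1320
M1: Pc = R·M1+t = (+0.37365, +0.15912, +0.94367); u = 639.2·(+0.37365)/0.94367 + 300.9 = 553.9973, v = 701.6·(+0.15912)/0.94367 + 237.6 = 355.9012
M2: Pc = R·M2+t = (+0.43995, -0.04602, +0.88664); u = 639.2·(+0.43995)/0.88664 + 300.9 = 618.0696, v = 701.6·(-0.04602)/0.88664 + 237.6 = 201.1839
M3: Pc = R·M3+t = (+0.23915, -0.12612, +0.94133); u = 639.2·(+0.23915)/0.94133 + 300.9 = 463.2888, v = 701.6·(-0.12612)/0.94133 + 237.6 = 143.6007

c0=(411.57, 293.13) c1=(554.00, 355.90) c2=(618.07, 201.18) c3=(463.29, 143.60)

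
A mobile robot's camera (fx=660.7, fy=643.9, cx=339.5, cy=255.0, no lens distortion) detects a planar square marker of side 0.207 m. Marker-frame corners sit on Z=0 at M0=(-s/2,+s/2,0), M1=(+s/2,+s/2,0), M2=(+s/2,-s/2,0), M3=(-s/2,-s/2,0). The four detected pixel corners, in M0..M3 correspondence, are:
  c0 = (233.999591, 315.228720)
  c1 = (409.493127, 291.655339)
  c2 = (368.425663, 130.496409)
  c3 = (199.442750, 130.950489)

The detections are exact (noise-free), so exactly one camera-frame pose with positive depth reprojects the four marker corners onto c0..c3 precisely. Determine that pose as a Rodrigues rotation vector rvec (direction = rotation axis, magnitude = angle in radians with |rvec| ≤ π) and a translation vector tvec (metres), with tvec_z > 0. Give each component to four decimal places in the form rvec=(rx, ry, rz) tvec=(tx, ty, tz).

Intrinsics K: fx=660.7, fy=643.9, cx=339.5, cy=255.0
Marker side s = 0.207 m; corners in marker frame (Z=0):
  M0 = (-0.1035, +0.1035, 0)
  M1 = (+0.1035, +0.1035, 0)
  M2 = (+0.1035, -0.1035, 0)
  M3 = (-0.1035, -0.1035, 0)
Detected image corners:
  c0 = (233.999591, 315.228720) px
  c1 = (409.493127, 291.655339) px
  c2 = (368.425663, 130.496409) px
  c3 = (199.442750, 130.950489) px
Planar DLT: solve 8×8 A·h = b for H (H[2,2]=1):
  H  [+1020.64416 +86.86934 +307.78027]
  H  [+79.35851 +761.38158 +213.83711]
  H  [+0.62441 -0.31969 +1.00000]
B = K⁻¹H; ‖b₁‖=1.379602, ‖b₂‖=1.379602; λ = 2/(‖b₁‖+‖b₂‖) = 0.724847, sign → tz>0 ⇒ λ=+0.724847
r₁ = λ·B[:,0] = (+0.88717,-0.08991,+0.45260); r₂ = λ·B[:,1] = (+0.21437,+0.94887,-0.23172)
r₃ = r₁×r₂ = (-0.40862,+0.30261,+0.86108); SVD([r₁ r₂ r₃]) → R = UVᵀ:
  R  [+0.88717 +0.21437 -0.40862]
  R  [-0.08991 +0.94887 +0.30261]
  R  [+0.45260 -0.23172 +0.86108]
t = (-0.03480, -0.04634, +0.72485) m
tr R = 2.697115; θ = arccos((tr R − 1)/2) = 0.557543 rad = 31.945°
axis k = ((R−Rᵀ)₃₂, (R−Rᵀ)₁₃, (R−Rᵀ)₂₁) / (2 sinθ) = (-0.504939, -0.813852, -0.287544)
rvec = θ·k = (-0.281526, -0.453758, -0.160318)

rvec=(-0.2815, -0.4538, -0.1603) tvec=(-0.0348, -0.0463, 0.7248)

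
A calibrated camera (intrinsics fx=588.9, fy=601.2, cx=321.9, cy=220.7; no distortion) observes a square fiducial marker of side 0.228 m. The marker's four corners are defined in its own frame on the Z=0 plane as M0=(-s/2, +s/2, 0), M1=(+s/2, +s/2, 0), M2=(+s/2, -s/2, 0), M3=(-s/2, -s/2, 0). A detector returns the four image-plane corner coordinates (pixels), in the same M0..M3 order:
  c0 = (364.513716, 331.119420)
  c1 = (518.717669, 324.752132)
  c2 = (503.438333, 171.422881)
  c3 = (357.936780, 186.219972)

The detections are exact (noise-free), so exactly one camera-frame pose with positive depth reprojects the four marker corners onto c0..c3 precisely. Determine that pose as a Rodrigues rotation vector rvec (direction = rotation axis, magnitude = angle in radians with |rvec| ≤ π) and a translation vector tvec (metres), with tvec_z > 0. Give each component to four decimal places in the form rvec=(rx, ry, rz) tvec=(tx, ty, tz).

Intrinsics K: fx=588.9, fy=601.2, cx=321.9, cy=220.7
Marker side s = 0.228 m; corners in marker frame (Z=0):
  M0 = (-0.1140, +0.1140, 0)
  M1 = (+0.1140, +0.1140, 0)
  M2 = (+0.1140, -0.1140, 0)
  M3 = (-0.1140, -0.1140, 0)
Detected image corners:
  c0 = (364.513716, 331.119420) px
  c1 = (518.717669, 324.752132) px
  c2 = (503.438333, 171.422881) px
  c3 = (357.936780, 186.219972) px
Planar DLT: solve 8×8 A·h = b for H (H[2,2]=1):
  H  [+541.30685 -55.31805 +433.74441]
  H  [-113.96726 +593.80573 +251.53740]
  H  [-0.26466 -0.23541 +1.00000]
B = K⁻¹H; ‖b₁‖=1.100160, ‖b₂‖=1.100160; λ = 2/(‖b₁‖+‖b₂‖) = 0.908958, sign → tz>0 ⇒ λ=+0.908958
r₁ = λ·B[:,0] = (+0.96699,-0.08400,-0.24056); r₂ = λ·B[:,1] = (+0.03158,+0.97633,-0.21397)
r₃ = r₁×r₂ = (+0.25284,+0.19931,+0.94676); SVD([r₁ r₂ r₃]) → R = UVᵀ:
  R  [+0.96699 +0.03158 +0.25284]
  R  [-0.08400 +0.97633 +0.19931]
  R  [-0.24056 -0.21397 +0.94676]
t = (+0.17263, +0.04662, +0.90896) m
tr R = 2.890077; θ = arccos((tr R − 1)/2) = 0.333085 rad = 19.084°
axis k = ((R−Rᵀ)₃₂, (R−Rᵀ)₁₃, (R−Rᵀ)₂₁) / (2 sinθ) = (-0.632019, +0.754529, -0.176744)
rvec = θ·k = (-0.210516, +0.251322, -0.058871)

rvec=(-0.2105, 0.2513, -0.0589) tvec=(0.1726, 0.0466, 0.9090)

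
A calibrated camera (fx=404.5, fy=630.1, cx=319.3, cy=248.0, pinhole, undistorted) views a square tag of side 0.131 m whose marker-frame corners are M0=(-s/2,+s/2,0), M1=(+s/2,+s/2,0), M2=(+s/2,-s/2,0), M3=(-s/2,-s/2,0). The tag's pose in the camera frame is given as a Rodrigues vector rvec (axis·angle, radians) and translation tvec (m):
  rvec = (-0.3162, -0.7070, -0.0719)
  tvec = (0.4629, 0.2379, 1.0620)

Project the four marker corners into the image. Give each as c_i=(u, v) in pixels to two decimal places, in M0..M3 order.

Intrinsics K: fx=404.5, fy=630.1, cx=319.3, cy=248.0
Marker side s = 0.131 m; corners in marker frame (Z=0):
  M0 = (-0.0655, +0.0655, 0)
  M1 = (+0.0655, +0.0655, 0)
  M2 = (+0.0655, -0.0655, 0)
  M3 = (-0.0655, -0.0655, 0)
rvec = (-0.3162, -0.7070, -0.0719), |rvec| = θ = 0.77782 rad = 44.566°
Rodrigues: sinθ=0.70173, 1−cosθ=0.28755; R = I + sinθ·[k]× + (1−cosθ)·[k]×²:
    [+0.75997 +0.17112 -0.62703]
    [+0.04139 +0.95002 +0.30943]
    [+0.64864 -0.26111 +0.71490]
t = (0.4629, 0.2379, 1.0620) m
M0: Pc = R·M0+t = (+0.42433, +0.29742, +1.00241); u = 404.5·(+0.42433)/1.00241 + 319.3 = 490.5288, v = 630.1·(+0.29742)/1.00241 + 248.0 = 434.9507
M1: Pc = R·M1+t = (+0.52389, +0.30284, +1.08738); u = 404.5·(+0.52389)/1.08738 + 319.3 = 514.1824, v = 630.1·(+0.30284)/1.08738 + 248.0 = 423.4834
M2: Pc = R·M2+t = (+0.50147, +0.17838, +1.12159); u = 404.5·(+0.50147)/1.12159 + 319.3 = 500.1546, v = 630.1·(+0.17838)/1.12159 + 248.0 = 348.2150
M3: Pc = R·M3+t = (+0.40191, +0.17296, +1.03662); u = 404.5·(+0.40191)/1.03662 + 319.3 = 476.1315, v = 630.1·(+0.17296)/1.03662 + 248.0 = 353.1342

c0=(490.53, 434.95) c1=(514.18, 423.48) c2=(500.15, 348.22) c3=(476.13, 353.13)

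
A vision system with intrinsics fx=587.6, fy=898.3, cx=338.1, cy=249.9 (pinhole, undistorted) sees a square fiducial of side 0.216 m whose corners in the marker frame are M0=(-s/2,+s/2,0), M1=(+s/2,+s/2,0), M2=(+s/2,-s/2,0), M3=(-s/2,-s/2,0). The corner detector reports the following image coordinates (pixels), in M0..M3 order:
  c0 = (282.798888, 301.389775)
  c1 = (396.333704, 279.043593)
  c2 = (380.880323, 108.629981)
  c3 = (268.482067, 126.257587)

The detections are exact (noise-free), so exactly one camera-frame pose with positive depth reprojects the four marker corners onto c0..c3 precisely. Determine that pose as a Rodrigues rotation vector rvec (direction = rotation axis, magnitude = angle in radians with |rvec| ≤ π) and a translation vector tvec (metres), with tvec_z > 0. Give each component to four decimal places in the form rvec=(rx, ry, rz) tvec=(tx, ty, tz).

Intrinsics K: fx=587.6, fy=898.3, cx=338.1, cy=249.9
Marker side s = 0.216 m; corners in marker frame (Z=0):
  M0 = (-0.1080, +0.1080, 0)
  M1 = (+0.1080, +0.1080, 0)
  M2 = (+0.1080, -0.1080, 0)
  M3 = (-0.1080, -0.1080, 0)
Detected image corners:
  c0 = (282.798888, 301.389775) px
  c1 = (396.333704, 279.043593) px
  c2 = (380.880323, 108.629981) px
  c3 = (268.482067, 126.257587) px
Planar DLT: solve 8×8 A·h = b for H (H[2,2]=1):
  H  [+562.57573 +48.25850 +332.80102]
  H  [-68.15509 +787.03736 +203.12040]
  H  [+0.11923 -0.06229 +1.00000]
B = K⁻¹H; ‖b₁‖=0.903374, ‖b₂‖=0.903374; λ = 2/(‖b₁‖+‖b₂‖) = 1.106961, sign → tz>0 ⇒ λ=+1.106961
r₁ = λ·B[:,0] = (+0.98388,-0.12070,+0.13199); r₂ = λ·B[:,1] = (+0.13059,+0.98904,-0.06895)
r₃ = r₁×r₂ = (-0.12222,+0.08508,+0.98885); SVD([r₁ r₂ r₃]) → R = UVᵀ:
  R  [+0.98388 +0.13059 -0.12222]
  R  [-0.12070 +0.98904 +0.08508]
  R  [+0.13199 -0.06895 +0.98885]
t = (-0.00998, -0.05765, +1.10696) m
tr R = 2.961762; θ = arccos((tr R − 1)/2) = 0.195859 rad = 11.222°
axis k = ((R−Rᵀ)₃₂, (R−Rᵀ)₁₃, (R−Rᵀ)₂₁) / (2 sinθ) = (-0.395737, -0.653111, -0.645630)
rvec = θ·k = (-0.077509, -0.127918, -0.126453)

rvec=(-0.0775, -0.1279, -0.1265) tvec=(-0.0100, -0.0576, 1.1070)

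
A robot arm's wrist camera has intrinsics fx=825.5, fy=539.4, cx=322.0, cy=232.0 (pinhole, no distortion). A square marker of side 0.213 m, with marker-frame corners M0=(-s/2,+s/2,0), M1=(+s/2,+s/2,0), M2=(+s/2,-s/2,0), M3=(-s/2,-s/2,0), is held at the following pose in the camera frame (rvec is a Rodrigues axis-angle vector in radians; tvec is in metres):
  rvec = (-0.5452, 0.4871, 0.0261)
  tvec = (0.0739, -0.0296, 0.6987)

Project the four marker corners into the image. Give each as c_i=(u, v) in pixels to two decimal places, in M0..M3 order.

Intrinsics K: fx=825.5, fy=539.4, cx=322.0, cy=232.0
Marker side s = 0.213 m; corners in marker frame (Z=0):
  M0 = (-0.1065, +0.1065, 0)
  M1 = (+0.1065, +0.1065, 0)
  M2 = (+0.1065, -0.1065, 0)
  M3 = (-0.1065, -0.1065, 0)
rvec = (-0.5452, 0.4871, 0.0261), |rvec| = θ = 0.73157 rad = 41.916°
Rodrigues: sinθ=0.66804, 1−cosθ=0.25587; R = I + sinθ·[k]× + (1−cosθ)·[k]×²:
    [+0.88624 -0.15080 +0.43800]
    [-0.10313 +0.85756 +0.50393]
    [-0.45160 -0.49178 +0.74445]
t = (0.0739, -0.0296, 0.6987) m
M0: Pc = R·M0+t = (-0.03654, +0.07271, +0.69442); u = 825.5·(-0.03654)/0.69442 + 322.0 = 278.5573, v = 539.4·(+0.07271)/0.69442 + 232.0 = 288.4816
M1: Pc = R·M1+t = (+0.15222, +0.05075, +0.59823); u = 825.5·(+0.15222)/0.59823 + 322.0 = 532.0548, v = 539.4·(+0.05075)/0.59823 + 232.0 = 277.7565
M2: Pc = R·M2+t = (+0.18434, -0.13191, +0.70298); u = 825.5·(+0.18434)/0.70298 + 322.0 = 538.4738, v = 539.4·(-0.13191)/0.70298 + 232.0 = 130.7814
M3: Pc = R·M3+t = (-0.00442, -0.10995, +0.79917); u = 825.5·(-0.00442)/0.79917 + 322.0 = 317.4300, v = 539.4·(-0.10995)/0.79917 + 232.0 = 157.7913

c0=(278.56, 288.48) c1=(532.05, 277.76) c2=(538.47, 130.78) c3=(317.43, 157.79)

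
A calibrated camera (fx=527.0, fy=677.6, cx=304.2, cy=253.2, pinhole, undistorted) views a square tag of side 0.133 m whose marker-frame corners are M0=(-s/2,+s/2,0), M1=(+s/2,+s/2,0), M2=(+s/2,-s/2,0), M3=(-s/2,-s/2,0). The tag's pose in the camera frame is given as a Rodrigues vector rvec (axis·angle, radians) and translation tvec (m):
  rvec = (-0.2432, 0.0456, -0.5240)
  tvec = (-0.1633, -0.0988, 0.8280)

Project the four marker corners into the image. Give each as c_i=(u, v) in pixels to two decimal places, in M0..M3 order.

c0=(181.80, 245.01) c1=(256.78, 189.56) c2=(217.97, 102.66) c3=(145.73, 155.74)

Intrinsics K: fx=527.0, fy=677.6, cx=304.2, cy=253.2
Marker side s = 0.133 m; corners in marker frame (Z=0):
  M0 = (-0.0665, +0.0665, 0)
  M1 = (+0.0665, +0.0665, 0)
  M2 = (+0.0665, -0.0665, 0)
  M3 = (-0.0665, -0.0665, 0)
rvec = (-0.2432, 0.0456, -0.5240), |rvec| = θ = 0.57948 rad = 33.202°
Rodrigues: sinθ=0.54759, 1−cosθ=0.16325; R = I + sinθ·[k]× + (1−cosθ)·[k]×²:
    [+0.86550 +0.48977 +0.10505]
    [-0.50055 +0.83776 +0.21820]
    [+0.01886 -0.24143 +0.97023]
t = (-0.1633, -0.0988, 0.8280) m
M0: Pc = R·M0+t = (-0.18829, -0.00980, +0.81069); u = 527.0·(-0.18829)/0.81069 + 304.2 = 181.8022, v = 677.6·(-0.00980)/0.81069 + 253.2 = 245.0068
M1: Pc = R·M1+t = (-0.07317, -0.07638, +0.81320); u = 527.0·(-0.07317)/0.81320 + 304.2 = 256.7787, v = 677.6·(-0.07638)/0.81320 + 253.2 = 189.5595
M2: Pc = R·M2+t = (-0.13831, -0.18780, +0.84531); u = 527.0·(-0.13831)/0.84531 + 304.2 = 217.9695, v = 677.6·(-0.18780)/0.84531 + 253.2 = 102.6615
M3: Pc = R·M3+t = (-0.25343, -0.12122, +0.84280); u = 527.0·(-0.25343)/0.84280 + 304.2 = 145.7340, v = 677.6·(-0.12122)/0.84280 + 253.2 = 155.7376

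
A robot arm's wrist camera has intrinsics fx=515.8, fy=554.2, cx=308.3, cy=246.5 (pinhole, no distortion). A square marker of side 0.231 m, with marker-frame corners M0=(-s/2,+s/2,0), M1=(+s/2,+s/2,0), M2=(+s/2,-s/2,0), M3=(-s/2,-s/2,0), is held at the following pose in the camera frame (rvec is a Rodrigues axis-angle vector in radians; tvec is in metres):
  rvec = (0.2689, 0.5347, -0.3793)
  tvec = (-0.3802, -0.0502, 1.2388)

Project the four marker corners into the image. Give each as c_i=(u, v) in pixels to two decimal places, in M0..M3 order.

c0=(142.54, 282.48) c1=(204.47, 256.28) c2=(158.48, 157.57) c3=(99.35, 194.07)

Intrinsics K: fx=515.8, fy=554.2, cx=308.3, cy=246.5
Marker side s = 0.231 m; corners in marker frame (Z=0):
  M0 = (-0.1155, +0.1155, 0)
  M1 = (+0.1155, +0.1155, 0)
  M2 = (+0.1155, -0.1155, 0)
  M3 = (-0.1155, -0.1155, 0)
rvec = (0.2689, 0.5347, -0.3793), |rvec| = θ = 0.70858 rad = 40.598°
Rodrigues: sinθ=0.65075, 1−cosθ=0.24071; R = I + sinθ·[k]× + (1−cosθ)·[k]×²:
    [+0.79396 +0.41728 +0.44217]
    [-0.27942 +0.89636 -0.34419]
    [-0.53996 +0.14972 +0.82826]
t = (-0.3802, -0.0502, 1.2388) m
M0: Pc = R·M0+t = (-0.42371, +0.08560, +1.31846); u = 515.8·(-0.42371)/1.31846 + 308.3 = 142.5401, v = 554.2·(+0.08560)/1.31846 + 246.5 = 282.4819
M1: Pc = R·M1+t = (-0.24030, +0.02106, +1.19373); u = 515.8·(-0.24030)/1.19373 + 308.3 = 204.4673, v = 554.2·(+0.02106)/1.19373 + 246.5 = 256.2760
M2: Pc = R·M2+t = (-0.33669, -0.18600, +1.15914); u = 515.8·(-0.33669)/1.15914 + 308.3 = 158.4763, v = 554.2·(-0.18600)/1.15914 + 246.5 = 157.5701
M3: Pc = R·M3+t = (-0.52010, -0.12146, +1.28387); u = 515.8·(-0.52010)/1.28387 + 308.3 = 99.3491, v = 554.2·(-0.12146)/1.28387 + 246.5 = 194.0715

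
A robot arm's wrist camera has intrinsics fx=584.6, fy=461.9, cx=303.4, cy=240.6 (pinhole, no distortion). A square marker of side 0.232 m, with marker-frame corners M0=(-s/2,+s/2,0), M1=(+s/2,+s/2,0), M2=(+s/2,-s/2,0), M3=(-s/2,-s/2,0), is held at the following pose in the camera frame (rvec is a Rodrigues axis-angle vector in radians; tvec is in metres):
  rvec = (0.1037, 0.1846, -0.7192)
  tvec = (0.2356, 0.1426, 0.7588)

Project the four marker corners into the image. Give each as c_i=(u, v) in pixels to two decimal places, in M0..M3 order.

Intrinsics K: fx=584.6, fy=461.9, cx=303.4, cy=240.6
Marker side s = 0.232 m; corners in marker frame (Z=0):
  M0 = (-0.1160, +0.1160, 0)
  M1 = (+0.1160, +0.1160, 0)
  M2 = (+0.1160, -0.1160, 0)
  M3 = (-0.1160, -0.1160, 0)
rvec = (0.1037, 0.1846, -0.7192), |rvec| = θ = 0.74972 rad = 42.956°
Rodrigues: sinθ=0.68143, 1−cosθ=0.26812; R = I + sinθ·[k]× + (1−cosθ)·[k]×²:
    [+0.73701 +0.66283 +0.13221]
    [-0.64456 +0.74814 -0.15759]
    [-0.20336 +0.03092 +0.97862]
t = (0.2356, 0.1426, 0.7588) m
M0: Pc = R·M0+t = (+0.22699, +0.30415, +0.78598); u = 584.6·(+0.22699)/0.78598 + 303.4 = 472.2357, v = 461.9·(+0.30415)/0.78598 + 240.6 = 419.3434
M1: Pc = R·M1+t = (+0.39798, +0.15461, +0.73880); u = 584.6·(+0.39798)/0.73880 + 303.4 = 618.3167, v = 461.9·(+0.15461)/0.73880 + 240.6 = 337.2658
M2: Pc = R·M2+t = (+0.24421, -0.01895, +0.73162); u = 584.6·(+0.24421)/0.73162 + 303.4 = 498.5313, v = 461.9·(-0.01895)/0.73162 + 240.6 = 228.6343
M3: Pc = R·M3+t = (+0.07322, +0.13059, +0.77880); u = 584.6·(+0.07322)/0.77880 + 303.4 = 358.3612, v = 461.9·(+0.13059)/0.77880 + 240.6 = 318.0489

c0=(472.24, 419.34) c1=(618.32, 337.27) c2=(498.53, 228.63) c3=(358.36, 318.05)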